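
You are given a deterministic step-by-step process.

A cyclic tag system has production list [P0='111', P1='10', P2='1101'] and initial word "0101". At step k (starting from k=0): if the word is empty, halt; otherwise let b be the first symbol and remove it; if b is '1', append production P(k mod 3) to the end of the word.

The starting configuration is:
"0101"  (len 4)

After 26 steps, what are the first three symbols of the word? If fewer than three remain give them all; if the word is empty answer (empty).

111

gen 0: "0101"  (len 4)
gen 1: "101"  (len 3)
gen 2: "0110"  (len 4)
gen 3: "110"  (len 3)
gen 4: "10111"  (len 5)
gen 5: "011110"  (len 6)
gen 6: "11110"  (len 5)
gen 7: "1110111"  (len 7)
gen 8: "11011110"  (len 8)
gen 9: "10111101101"  (len 11)
gen 10: "0111101101111"  (len 13)
gen 11: "111101101111"  (len 12)
gen 12: "111011011111101"  (len 15)
gen 13: "11011011111101111"  (len 17)
gen 14: "101101111110111110"  (len 18)
gen 15: "011011111101111101101"  (len 21)
gen 16: "11011111101111101101"  (len 20)
gen 17: "101111110111110110110"  (len 21)
gen 18: "011111101111101101101101"  (len 24)
gen 19: "11111101111101101101101"  (len 23)
gen 20: "111110111110110110110110"  (len 24)
gen 21: "111101111101101101101101101"  (len 27)
gen 22: "11101111101101101101101101111"  (len 29)
gen 23: "110111110110110110110110111110"  (len 30)
gen 24: "101111101101101101101101111101101"  (len 33)
gen 25: "01111101101101101101101111101101111"  (len 35)
gen 26: "1111101101101101101101111101101111"  (len 34)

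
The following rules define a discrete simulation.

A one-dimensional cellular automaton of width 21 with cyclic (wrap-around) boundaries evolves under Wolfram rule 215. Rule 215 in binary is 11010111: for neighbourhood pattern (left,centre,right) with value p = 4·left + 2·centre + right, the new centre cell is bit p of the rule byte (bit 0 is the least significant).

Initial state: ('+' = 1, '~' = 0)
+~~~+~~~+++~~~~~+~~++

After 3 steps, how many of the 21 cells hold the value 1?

19

t=0: +~~~+~~~+++~~~~~+~~++
t=1: ++++++++~++++++++++~+
t=2: ++++++++~~+++++++++~~
t=3: ~+++++++++~++++++++++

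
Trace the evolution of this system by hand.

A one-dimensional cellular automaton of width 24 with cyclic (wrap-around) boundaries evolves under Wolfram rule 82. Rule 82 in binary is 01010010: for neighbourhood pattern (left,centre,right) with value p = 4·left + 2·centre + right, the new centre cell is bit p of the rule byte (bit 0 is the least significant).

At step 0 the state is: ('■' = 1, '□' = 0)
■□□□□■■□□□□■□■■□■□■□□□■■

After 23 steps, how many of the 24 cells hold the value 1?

8

t=0: ■□□□□■■□□□□■□■■□■□■□□□■■
t=1: ■■□□■□■■□□■□□□■□□□□■□■□□
t=2: □■■■□□□■■■□■□■□■□□■□□□■■
t=3: □□□■■□■□□■□□□□□□■■□■□■□■
t=4: ■□■□■□□■■□■□□□□■□■□□□□□□
t=5: □□□□□■■□■□□■□□■□□□■□□□□■
t=6: ■□□□■□■□□■■□■■□■□■□■□□■□
t=7: □■□■□□□■■□■□□■□□□□□□■■□□
t=8: ■□□□■□■□■□□■■□■□□□□■□■■□
t=9: □■□■□□□□□■■□■□□■□□■□□□■□
t=10: ■□□□■□□□■□■□□■■□■■□■□■□■
t=11: ■■□■□■□■□□□■■□■□□■□□□□□□
t=12: □■□□□□□□■□■□■□□■■□■□□□□■
t=13: □□■□□□□■□□□□□■■□■□□■□□■□
t=14: □■□■□□■□■□□□■□■□□■■□■■□■
t=15: □□□□■■□□□■□■□□□■■□■□□■□□
t=16: □□□■□■■□■□□□■□■□■□□■■□■□
t=17: □□■□□□■□□■□■□□□□□■■□■□□■
t=18: ■■□■□■□■■□□□■□□□■□■□□■■□
t=19: □■□□□□□□■■□■□■□■□□□■■□■□
t=20: ■□■□□□□■□■□□□□□□■□■□■□□■
t=21: ■□□■□□■□□□■□□□□■□□□□□■■□
t=22: □■■□■■□■□■□■□□■□■□□□■□■□
t=23: ■□■□□■□□□□□□■■□□□■□■□□□■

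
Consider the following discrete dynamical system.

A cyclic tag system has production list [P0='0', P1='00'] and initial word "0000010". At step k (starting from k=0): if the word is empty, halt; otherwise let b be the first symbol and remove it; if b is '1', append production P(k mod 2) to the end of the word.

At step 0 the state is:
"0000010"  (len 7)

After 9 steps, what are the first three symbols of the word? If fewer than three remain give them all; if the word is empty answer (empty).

(empty)

[0] "0000010"  (len 7)
[1] "000010"  (len 6)
[2] "00010"  (len 5)
[3] "0010"  (len 4)
[4] "010"  (len 3)
[5] "10"  (len 2)
[6] "000"  (len 3)
[7] "00"  (len 2)
[8] "0"  (len 1)
[9] (halted — word empty)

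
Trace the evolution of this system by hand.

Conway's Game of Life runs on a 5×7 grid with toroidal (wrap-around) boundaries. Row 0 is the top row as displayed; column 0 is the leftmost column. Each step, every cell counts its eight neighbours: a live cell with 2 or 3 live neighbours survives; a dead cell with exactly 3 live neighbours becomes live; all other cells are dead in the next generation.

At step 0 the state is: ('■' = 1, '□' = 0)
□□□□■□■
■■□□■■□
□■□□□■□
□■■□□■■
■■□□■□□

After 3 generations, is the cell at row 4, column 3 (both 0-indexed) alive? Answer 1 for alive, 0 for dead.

0

gen 0: □□□□■□■
■■□□■■□
□■□□□■□
□■■□□■■
■■□□■□□
gen 1: □□□■■□■
■■□□■□□
□□□□□□□
□□■□■■■
□■■■■□□
gen 2: □□□□□□□
■□□■■■□
■■□■■□■
□■■□■■□
■■□□□□■
gen 3: □■□□■■□
■■■■□■□
□□□□□□□
□□□□■□□
■■■□□■■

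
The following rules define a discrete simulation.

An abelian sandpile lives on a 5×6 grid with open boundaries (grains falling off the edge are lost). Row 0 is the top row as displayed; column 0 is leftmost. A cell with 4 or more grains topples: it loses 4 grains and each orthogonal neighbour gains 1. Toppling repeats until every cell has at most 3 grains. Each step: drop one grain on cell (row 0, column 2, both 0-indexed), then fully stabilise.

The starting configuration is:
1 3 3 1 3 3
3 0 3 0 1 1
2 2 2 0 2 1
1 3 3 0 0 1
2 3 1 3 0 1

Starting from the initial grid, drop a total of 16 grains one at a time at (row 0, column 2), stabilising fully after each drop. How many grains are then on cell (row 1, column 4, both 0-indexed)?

3

[0] 1 3 3 1 3 3
3 0 3 0 1 1
2 2 2 0 2 1
1 3 3 0 0 1
2 3 1 3 0 1
[1] 2 0 2 2 3 3
3 2 0 1 1 1
2 2 3 0 2 1
1 3 3 0 0 1
2 3 1 3 0 1
[2] 2 0 3 2 3 3
3 2 0 1 1 1
2 2 3 0 2 1
1 3 3 0 0 1
2 3 1 3 0 1
[3] 2 1 0 3 3 3
3 2 1 1 1 1
2 2 3 0 2 1
1 3 3 0 0 1
2 3 1 3 0 1
[4] 2 1 1 3 3 3
3 2 1 1 1 1
2 2 3 0 2 1
1 3 3 0 0 1
2 3 1 3 0 1
[5] 2 1 2 3 3 3
3 2 1 1 1 1
2 2 3 0 2 1
1 3 3 0 0 1
2 3 1 3 0 1
[6] 2 1 3 3 3 3
3 2 1 1 1 1
2 2 3 0 2 1
1 3 3 0 0 1
2 3 1 3 0 1
[7] 2 2 1 1 1 0
3 2 2 2 2 2
2 2 3 0 2 1
1 3 3 0 0 1
2 3 1 3 0 1
[8] 2 2 2 1 1 0
3 2 2 2 2 2
2 2 3 0 2 1
1 3 3 0 0 1
2 3 1 3 0 1
[9] 2 2 3 1 1 0
3 2 2 2 2 2
2 2 3 0 2 1
1 3 3 0 0 1
2 3 1 3 0 1
[10] 2 3 0 2 1 0
3 2 3 2 2 2
2 2 3 0 2 1
1 3 3 0 0 1
2 3 1 3 0 1
[11] 2 3 1 2 1 0
3 2 3 2 2 2
2 2 3 0 2 1
1 3 3 0 0 1
2 3 1 3 0 1
[12] 2 3 2 2 1 0
3 2 3 2 2 2
2 2 3 0 2 1
1 3 3 0 0 1
2 3 1 3 0 1
[13] 2 3 3 2 1 0
3 2 3 2 2 2
2 2 3 0 2 1
1 3 3 0 0 1
2 3 1 3 0 1
[14] 0 2 2 3 1 0
2 2 2 3 2 2
0 2 2 1 2 1
3 2 1 1 0 1
3 0 3 3 0 1
[15] 0 2 3 3 1 0
2 2 2 3 2 2
0 2 2 1 2 1
3 2 1 1 0 1
3 0 3 3 0 1
[16] 0 3 2 1 2 0
2 3 0 1 3 2
0 2 3 2 2 1
3 2 1 1 0 1
3 0 3 3 0 1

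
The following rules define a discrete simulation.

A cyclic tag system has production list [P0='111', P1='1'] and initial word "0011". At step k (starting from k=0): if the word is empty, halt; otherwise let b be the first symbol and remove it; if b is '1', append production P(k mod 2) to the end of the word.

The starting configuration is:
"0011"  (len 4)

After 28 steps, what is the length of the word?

[0] "0011"  (len 4)
[1] "011"  (len 3)
[2] "11"  (len 2)
[3] "1111"  (len 4)
[4] "1111"  (len 4)
[5] "111111"  (len 6)
[6] "111111"  (len 6)
[7] "11111111"  (len 8)
[8] "11111111"  (len 8)
[9] "1111111111"  (len 10)
[10] "1111111111"  (len 10)
[11] "111111111111"  (len 12)
[12] "111111111111"  (len 12)
[13] "11111111111111"  (len 14)
[14] "11111111111111"  (len 14)
[15] "1111111111111111"  (len 16)
[16] "1111111111111111"  (len 16)
[17] "111111111111111111"  (len 18)
[18] "111111111111111111"  (len 18)
[19] "11111111111111111111"  (len 20)
[20] "11111111111111111111"  (len 20)
[21] "1111111111111111111111"  (len 22)
[22] "1111111111111111111111"  (len 22)
[23] "111111111111111111111111"  (len 24)
[24] "111111111111111111111111"  (len 24)
[25] "11111111111111111111111111"  (len 26)
[26] "11111111111111111111111111"  (len 26)
[27] "1111111111111111111111111111"  (len 28)
[28] "1111111111111111111111111111"  (len 28)

28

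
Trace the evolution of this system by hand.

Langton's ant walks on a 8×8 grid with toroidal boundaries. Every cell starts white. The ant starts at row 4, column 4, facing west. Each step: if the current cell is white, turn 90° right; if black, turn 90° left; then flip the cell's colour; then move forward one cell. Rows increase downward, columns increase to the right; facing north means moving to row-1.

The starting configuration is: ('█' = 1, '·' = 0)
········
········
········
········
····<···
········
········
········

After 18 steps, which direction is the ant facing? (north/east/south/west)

east

step 0: ········
········
········
········
····<···
········
········
········
step 1: ········
········
········
····^···
····█···
········
········
········
step 2: ········
········
········
····█>··
····█···
········
········
········
step 3: ········
········
········
····██··
····█v··
········
········
········
step 4: ········
········
········
····██··
····<█··
········
········
········
step 5: ········
········
········
····██··
·····█··
····v···
········
········
step 6: ········
········
········
····██··
·····█··
···<█···
········
········
step 7: ········
········
········
····██··
···^·█··
···██···
········
········
step 8: ········
········
········
····██··
···█>█··
···██···
········
········
step 9: ········
········
········
····██··
···███··
···█v···
········
········
step 10: ········
········
········
····██··
···███··
···█·>··
········
········
step 11: ········
········
········
····██··
···███··
···█·█··
·····v··
········
step 12: ········
········
········
····██··
···███··
···█·█··
····<█··
········
step 13: ········
········
········
····██··
···███··
···█^█··
····██··
········
step 14: ········
········
········
····██··
···███··
···██>··
····██··
········
step 15: ········
········
········
····██··
···██^··
···██···
····██··
········
step 16: ········
········
········
····██··
···█<···
···██···
····██··
········
step 17: ········
········
········
····██··
···█····
···█v···
····██··
········
step 18: ········
········
········
····██··
···█····
···█·>··
····██··
········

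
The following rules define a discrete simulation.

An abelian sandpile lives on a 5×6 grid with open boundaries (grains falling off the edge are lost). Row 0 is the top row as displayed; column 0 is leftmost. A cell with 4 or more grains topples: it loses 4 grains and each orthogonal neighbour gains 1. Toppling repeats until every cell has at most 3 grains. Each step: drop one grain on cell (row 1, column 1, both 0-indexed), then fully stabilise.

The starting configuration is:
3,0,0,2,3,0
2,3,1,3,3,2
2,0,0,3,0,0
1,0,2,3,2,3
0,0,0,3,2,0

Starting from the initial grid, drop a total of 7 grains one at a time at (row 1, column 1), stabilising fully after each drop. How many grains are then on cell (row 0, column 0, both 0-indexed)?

0

0) 3,0,0,2,3,0
2,3,1,3,3,2
2,0,0,3,0,0
1,0,2,3,2,3
0,0,0,3,2,0
1) 3,1,0,2,3,0
3,0,2,3,3,2
2,1,0,3,0,0
1,0,2,3,2,3
0,0,0,3,2,0
2) 3,1,0,2,3,0
3,1,2,3,3,2
2,1,0,3,0,0
1,0,2,3,2,3
0,0,0,3,2,0
3) 3,1,0,2,3,0
3,2,2,3,3,2
2,1,0,3,0,0
1,0,2,3,2,3
0,0,0,3,2,0
4) 3,1,0,2,3,0
3,3,2,3,3,2
2,1,0,3,0,0
1,0,2,3,2,3
0,0,0,3,2,0
5) 0,3,0,2,3,0
1,1,3,3,3,2
3,2,0,3,0,0
1,0,2,3,2,3
0,0,0,3,2,0
6) 0,3,0,2,3,0
1,2,3,3,3,2
3,2,0,3,0,0
1,0,2,3,2,3
0,0,0,3,2,0
7) 0,3,0,2,3,0
1,3,3,3,3,2
3,2,0,3,0,0
1,0,2,3,2,3
0,0,0,3,2,0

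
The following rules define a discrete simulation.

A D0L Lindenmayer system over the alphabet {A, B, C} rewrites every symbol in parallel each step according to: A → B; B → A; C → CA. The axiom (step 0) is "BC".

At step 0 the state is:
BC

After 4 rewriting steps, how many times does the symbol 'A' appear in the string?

gen 0: BC
gen 1: ACA
gen 2: BCAB
gen 3: ACABA
gen 4: BCABAB

2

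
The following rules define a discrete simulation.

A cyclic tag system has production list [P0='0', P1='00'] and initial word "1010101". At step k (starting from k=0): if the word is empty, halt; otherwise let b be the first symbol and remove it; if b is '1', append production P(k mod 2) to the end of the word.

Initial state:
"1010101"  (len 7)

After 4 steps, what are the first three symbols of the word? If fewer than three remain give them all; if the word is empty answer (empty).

[0] "1010101"  (len 7)
[1] "0101010"  (len 7)
[2] "101010"  (len 6)
[3] "010100"  (len 6)
[4] "10100"  (len 5)

101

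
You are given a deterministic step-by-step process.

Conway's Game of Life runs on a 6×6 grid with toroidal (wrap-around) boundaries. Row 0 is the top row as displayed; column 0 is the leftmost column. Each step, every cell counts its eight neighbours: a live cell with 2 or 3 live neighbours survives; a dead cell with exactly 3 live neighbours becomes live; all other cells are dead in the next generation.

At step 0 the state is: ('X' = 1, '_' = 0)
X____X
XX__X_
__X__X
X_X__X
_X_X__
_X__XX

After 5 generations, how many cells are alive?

7

gen 0: X____X
XX__X_
__X__X
X_X__X
_X_X__
_X__XX
gen 1: ______
_X__X_
__XXX_
X_XXXX
_X_X__
_XX_XX
gen 2: XXXXXX
__X_X_
X_____
X____X
______
XXXXX_
gen 3: ______
__X_X_
XX____
X____X
__XXX_
______
gen 4: ______
_X____
XX____
X_XXXX
___XXX
___X__
gen 5: ______
XX____
___XX_
__X___
X_____
___X__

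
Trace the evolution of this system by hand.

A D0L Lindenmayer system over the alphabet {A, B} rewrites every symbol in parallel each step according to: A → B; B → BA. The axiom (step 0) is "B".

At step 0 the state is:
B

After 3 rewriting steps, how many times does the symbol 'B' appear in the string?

3

t=0: B
t=1: BA
t=2: BAB
t=3: BABBA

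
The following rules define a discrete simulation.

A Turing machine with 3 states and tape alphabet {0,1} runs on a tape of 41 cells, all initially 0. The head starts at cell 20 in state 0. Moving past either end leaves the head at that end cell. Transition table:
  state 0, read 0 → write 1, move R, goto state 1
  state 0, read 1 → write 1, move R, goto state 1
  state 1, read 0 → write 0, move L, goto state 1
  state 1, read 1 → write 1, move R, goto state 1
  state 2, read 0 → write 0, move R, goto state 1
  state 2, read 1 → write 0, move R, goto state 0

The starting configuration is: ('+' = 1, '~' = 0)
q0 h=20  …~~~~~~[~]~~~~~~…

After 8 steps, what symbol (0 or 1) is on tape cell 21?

t=0: q0 h=20  …~~~~~~[~]~~~~~~…
t=1: q1 h=21  …~~~~~+[~]~~~~~~…
t=2: q1 h=20  …~~~~~~[+]~~~~~~…
t=3: q1 h=21  …~~~~~+[~]~~~~~~…
t=4: q1 h=20  …~~~~~~[+]~~~~~~…
t=5: q1 h=21  …~~~~~+[~]~~~~~~…
t=6: q1 h=20  …~~~~~~[+]~~~~~~…
t=7: q1 h=21  …~~~~~+[~]~~~~~~…
t=8: q1 h=20  …~~~~~~[+]~~~~~~…

0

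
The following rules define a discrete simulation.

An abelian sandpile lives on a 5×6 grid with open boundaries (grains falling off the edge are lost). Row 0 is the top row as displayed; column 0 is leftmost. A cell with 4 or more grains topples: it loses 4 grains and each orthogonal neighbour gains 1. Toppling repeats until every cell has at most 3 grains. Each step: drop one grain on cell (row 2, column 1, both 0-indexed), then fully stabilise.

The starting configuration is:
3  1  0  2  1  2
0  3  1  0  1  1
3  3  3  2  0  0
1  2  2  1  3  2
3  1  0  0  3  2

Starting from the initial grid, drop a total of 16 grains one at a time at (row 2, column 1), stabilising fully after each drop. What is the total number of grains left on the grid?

49

k=0  3  1  0  2  1  2
0  3  1  0  1  1
3  3  3  2  0  0
1  2  2  1  3  2
3  1  0  0  3  2
k=1  3  2  0  2  1  2
2  0  3  0  1  1
0  3  0  3  0  0
2  3  3  1  3  2
3  1  0  0  3  2
k=2  3  2  0  2  1  2
2  1  3  0  1  1
1  1  2  3  0  0
3  1  0  2  3  2
3  2  1  0  3  2
k=3  3  2  0  2  1  2
2  1  3  0  1  1
1  2  2  3  0  0
3  1  0  2  3  2
3  2  1  0  3  2
k=4  3  2  0  2  1  2
2  1  3  0  1  1
1  3  2  3  0  0
3  1  0  2  3  2
3  2  1  0  3  2
k=5  3  2  0  2  1  2
2  2  3  0  1  1
2  0  3  3  0  0
3  2  0  2  3  2
3  2  1  0  3  2
k=6  3  2  0  2  1  2
2  2  3  0  1  1
2  1  3  3  0  0
3  2  0  2  3  2
3  2  1  0  3  2
k=7  3  2  0  2  1  2
2  2  3  0  1  1
2  2  3  3  0  0
3  2  0  2  3  2
3  2  1  0  3  2
k=8  3  2  0  2  1  2
2  2  3  0  1  1
2  3  3  3  0  0
3  2  0  2  3  2
3  2  1  0  3  2
k=9  3  3  1  2  1  2
3  0  1  2  1  1
3  2  2  0  1  0
3  3  1  3  3  2
3  2  1  0  3  2
k=10  3  3  1  2  1  2
3  0  1  2  1  1
3  3  2  0  1  0
3  3  1  3  3  2
3  2  1  0  3  2
k=11  1  0  2  2  1  2
1  3  1  2  1  1
2  2  3  0  1  0
2  2  2  3  3  2
1  0  2  0  3  2
k=12  1  0  2  2  1  2
1  3  1  2  1  1
2  3  3  0  1  0
2  2  2  3  3  2
1  0  2  0  3  2
k=13  1  1  2  2  1  2
2  0  3  2  1  1
3  2  0  1  1  0
2  3  3  3  3  2
1  0  2  0  3  2
k=14  1  1  2  2  1  2
2  0  3  2  1  1
3  3  0  1  1  0
2  3  3  3  3  2
1  0  2  0  3  2
k=15  1  1  2  2  1  2
3  1  3  2  1  1
1  2  2  2  2  0
0  2  1  1  1  3
2  1  3  2  0  3
k=16  1  1  2  2  1  2
3  1  3  2  1  1
1  3  2  2  2  0
0  2  1  1  1  3
2  1  3  2  0  3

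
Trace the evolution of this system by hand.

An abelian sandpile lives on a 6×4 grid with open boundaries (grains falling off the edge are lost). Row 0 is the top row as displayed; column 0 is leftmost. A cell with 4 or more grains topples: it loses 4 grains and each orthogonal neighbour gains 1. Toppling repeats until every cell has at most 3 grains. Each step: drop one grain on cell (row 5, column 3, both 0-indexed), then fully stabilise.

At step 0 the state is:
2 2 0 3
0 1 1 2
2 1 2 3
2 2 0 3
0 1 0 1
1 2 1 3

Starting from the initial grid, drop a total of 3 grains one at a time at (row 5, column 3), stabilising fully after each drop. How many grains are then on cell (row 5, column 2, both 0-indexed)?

2

k=0  2 2 0 3
0 1 1 2
2 1 2 3
2 2 0 3
0 1 0 1
1 2 1 3
k=1  2 2 0 3
0 1 1 2
2 1 2 3
2 2 0 3
0 1 0 2
1 2 2 0
k=2  2 2 0 3
0 1 1 2
2 1 2 3
2 2 0 3
0 1 0 2
1 2 2 1
k=3  2 2 0 3
0 1 1 2
2 1 2 3
2 2 0 3
0 1 0 2
1 2 2 2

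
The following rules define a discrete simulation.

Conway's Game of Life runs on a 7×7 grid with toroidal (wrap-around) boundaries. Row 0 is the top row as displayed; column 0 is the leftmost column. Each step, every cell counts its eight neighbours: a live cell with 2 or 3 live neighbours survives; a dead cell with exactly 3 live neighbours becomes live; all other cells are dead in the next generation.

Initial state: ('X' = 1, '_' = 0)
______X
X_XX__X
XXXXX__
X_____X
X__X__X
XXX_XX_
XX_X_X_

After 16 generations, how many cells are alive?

step 0: ______X
X_XX__X
XXXXX__
X_____X
X__X__X
XXX_XX_
XX_X_X_
step 1: ___XXX_
____XXX
____XX_
____XX_
__XXX__
_____X_
___X_X_
step 2: ___X___
______X
___X___
_______
___X___
__X__X_
___X_XX
step 3: ____XXX
_______
_______
_______
_______
__XX_XX
__XX_XX
step 4: ___XX_X
_____X_
_______
_______
_______
__XX_XX
X_X____
step 5: ___XXXX
____XX_
_______
_______
_______
_XXX__X
XXX____
step 6: XXXX__X
___X__X
_______
_______
__X____
___X___
_______
step 7: XXXX__X
_X_X__X
_______
_______
_______
_______
XX_X___
step 8: ___XX_X
_X_X__X
_______
_______
_______
_______
___X__X
step 9: ___XX_X
X_XXXX_
_______
_______
_______
_______
___XXX_
step 10: ______X
__X__XX
___XX__
_______
_______
____X__
___X_X_
step 11: ____X_X
___XXXX
___XXX_
_______
_______
____X__
____XX_
step 12: ______X
______X
___X__X
____X__
_______
____XX_
___XX__
step 13: _____X_
X____XX
_____X_
_______
____XX_
___XXX_
___XX__
step 14: _____X_
____XX_
_____X_
____XX_
___X_X_
_______
___X___
step 15: _____X_
____XXX
______X
_____XX
_____X_
____X__
_______
step 16: ____XXX
____X_X
X___X__
_____XX
____XXX
_______
_______

12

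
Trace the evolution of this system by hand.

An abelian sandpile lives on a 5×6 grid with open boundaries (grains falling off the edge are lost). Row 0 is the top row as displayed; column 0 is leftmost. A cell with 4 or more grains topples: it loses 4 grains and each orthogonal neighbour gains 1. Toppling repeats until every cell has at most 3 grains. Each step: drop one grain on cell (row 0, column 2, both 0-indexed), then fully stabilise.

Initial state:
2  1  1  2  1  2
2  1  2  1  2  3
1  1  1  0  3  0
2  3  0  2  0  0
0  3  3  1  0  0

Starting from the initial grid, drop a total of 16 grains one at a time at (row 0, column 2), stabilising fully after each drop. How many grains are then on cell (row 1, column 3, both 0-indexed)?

3

[0] 2  1  1  2  1  2
2  1  2  1  2  3
1  1  1  0  3  0
2  3  0  2  0  0
0  3  3  1  0  0
[1] 2  1  2  2  1  2
2  1  2  1  2  3
1  1  1  0  3  0
2  3  0  2  0  0
0  3  3  1  0  0
[2] 2  1  3  2  1  2
2  1  2  1  2  3
1  1  1  0  3  0
2  3  0  2  0  0
0  3  3  1  0  0
[3] 2  2  0  3  1  2
2  1  3  1  2  3
1  1  1  0  3  0
2  3  0  2  0  0
0  3  3  1  0  0
[4] 2  2  1  3  1  2
2  1  3  1  2  3
1  1  1  0  3  0
2  3  0  2  0  0
0  3  3  1  0  0
[5] 2  2  2  3  1  2
2  1  3  1  2  3
1  1  1  0  3  0
2  3  0  2  0  0
0  3  3  1  0  0
[6] 2  2  3  3  1  2
2  1  3  1  2  3
1  1  1  0  3  0
2  3  0  2  0  0
0  3  3  1  0  0
[7] 2  3  2  0  2  2
2  2  0  3  2  3
1  1  2  0  3  0
2  3  0  2  0  0
0  3  3  1  0  0
[8] 2  3  3  0  2  2
2  2  0  3  2  3
1  1  2  0  3  0
2  3  0  2  0  0
0  3  3  1  0  0
[9] 3  0  1  1  2  2
2  3  1  3  2  3
1  1  2  0  3  0
2  3  0  2  0  0
0  3  3  1  0  0
[10] 3  0  2  1  2  2
2  3  1  3  2  3
1  1  2  0  3  0
2  3  0  2  0  0
0  3  3  1  0  0
[11] 3  0  3  1  2  2
2  3  1  3  2  3
1  1  2  0  3  0
2  3  0  2  0  0
0  3  3  1  0  0
[12] 3  1  0  2  2  2
2  3  2  3  2  3
1  1  2  0  3  0
2  3  0  2  0  0
0  3  3  1  0  0
[13] 3  1  1  2  2  2
2  3  2  3  2  3
1  1  2  0  3  0
2  3  0  2  0  0
0  3  3  1  0  0
[14] 3  1  2  2  2  2
2  3  2  3  2  3
1  1  2  0  3  0
2  3  0  2  0  0
0  3  3  1  0  0
[15] 3  1  3  2  2  2
2  3  2  3  2  3
1  1  2  0  3  0
2  3  0  2  0  0
0  3  3  1  0  0
[16] 3  2  0  3  2  2
2  3  3  3  2  3
1  1  2  0  3  0
2  3  0  2  0  0
0  3  3  1  0  0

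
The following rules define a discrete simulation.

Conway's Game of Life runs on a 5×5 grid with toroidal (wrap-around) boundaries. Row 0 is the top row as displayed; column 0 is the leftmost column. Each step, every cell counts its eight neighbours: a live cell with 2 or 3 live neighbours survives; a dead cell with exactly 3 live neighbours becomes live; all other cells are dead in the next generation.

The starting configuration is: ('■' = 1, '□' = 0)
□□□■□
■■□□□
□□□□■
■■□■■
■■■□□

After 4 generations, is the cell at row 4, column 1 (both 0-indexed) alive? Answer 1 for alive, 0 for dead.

gen 0: □□□■□
■■□□□
□□□□■
■■□■■
■■■□□
gen 1: □□□□■
■□□□■
□□■■□
□□□■□
□□□□□
gen 2: ■□□□■
■□□□■
□□■■□
□□■■□
□□□□□
gen 3: ■□□□■
■■□□□
□■■□□
□□■■□
□□□■■
gen 4: □■□■□
□□■□■
■□□■□
□■□□■
■□■□□

0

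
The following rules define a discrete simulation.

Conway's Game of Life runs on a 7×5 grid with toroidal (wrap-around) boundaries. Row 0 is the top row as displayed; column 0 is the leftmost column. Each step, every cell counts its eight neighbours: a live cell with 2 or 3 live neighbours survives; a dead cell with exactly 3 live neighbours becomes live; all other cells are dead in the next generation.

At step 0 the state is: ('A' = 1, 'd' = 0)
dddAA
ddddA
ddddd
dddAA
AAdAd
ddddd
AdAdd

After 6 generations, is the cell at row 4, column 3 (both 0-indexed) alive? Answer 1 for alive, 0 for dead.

0

0) dddAA
ddddA
ddddd
dddAA
AAdAd
ddddd
AdAdd
1) AddAA
dddAA
dddAA
AdAAA
AdAAd
AdAdA
dddAA
2) AdAdd
ddAdd
ddddd
Adddd
ddddd
AdAdd
dAAdd
3) ddAAd
dAddd
ddddd
ddddd
dAddd
ddAdd
AdAAd
4) dddAA
ddAdd
ddddd
ddddd
ddddd
ddAAd
ddddA
5) dddAA
dddAd
ddddd
ddddd
ddddd
dddAd
ddAdA
6) ddAdA
dddAA
ddddd
ddddd
ddddd
dddAd
ddAdA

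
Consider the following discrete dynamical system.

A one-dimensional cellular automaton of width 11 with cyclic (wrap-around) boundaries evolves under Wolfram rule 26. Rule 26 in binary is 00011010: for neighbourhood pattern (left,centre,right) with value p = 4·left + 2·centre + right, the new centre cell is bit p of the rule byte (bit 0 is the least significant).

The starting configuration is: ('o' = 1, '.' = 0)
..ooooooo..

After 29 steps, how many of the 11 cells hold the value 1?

0) ..ooooooo..
1) .oo......o.
2) oo.o....o.o
3) ....o..o..o
4) o..o.oo.oo.
5) .oo..o..o..
6) oo.oo.oo.o.
7) o..o..o....
8) .oo.oo.o..o
9) .o..o...oo.
10) o.oo.o.oo.o
11) ..o....o..o
12) oo.o..o.oo.
13) o...oo..o..
14) .o.oo.oo.oo
15) ...o..o..o.
16) ..o.oo.oo.o
17) oo..o..o...
18) o.oo.oo.o.o
19) ..o..o....o
20) oo.oo.o..o.
21) o..o...oo..
22) .oo.o.oo.oo
23) .o....o..o.
24) o.o..o.oo.o
25) ...oo..o..o
26) o.oo.oo.oo.
27) ..o..o..o..
28) .o.oo.oo.o.
29) o..o..o...o

4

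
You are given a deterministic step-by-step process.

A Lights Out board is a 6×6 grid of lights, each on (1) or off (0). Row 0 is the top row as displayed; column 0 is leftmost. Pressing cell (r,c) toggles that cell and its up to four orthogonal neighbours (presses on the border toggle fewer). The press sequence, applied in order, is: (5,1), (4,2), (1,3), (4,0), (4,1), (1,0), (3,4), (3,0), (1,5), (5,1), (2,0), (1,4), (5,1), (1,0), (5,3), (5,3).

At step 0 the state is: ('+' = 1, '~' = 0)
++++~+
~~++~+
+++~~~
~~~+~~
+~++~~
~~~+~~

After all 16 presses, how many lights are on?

0) ++++~+
~~++~+
+++~~~
~~~+~~
+~++~~
~~~+~~
1) ++++~+
~~++~+
+++~~~
~~~+~~
++++~~
++++~~
2) ++++~+
~~++~+
+++~~~
~~++~~
+~~~~~
++~+~~
3) +++~~+
~~~~++
++++~~
~~++~~
+~~~~~
++~+~~
4) +++~~+
~~~~++
++++~~
+~++~~
~+~~~~
~+~+~~
5) +++~~+
~~~~++
++++~~
++++~~
+~+~~~
~~~+~~
6) ~++~~+
++~~++
~+++~~
++++~~
+~+~~~
~~~+~~
7) ~++~~+
++~~++
~++++~
+++~++
+~+~+~
~~~+~~
8) ~++~~+
++~~++
+++++~
~~+~++
~~+~+~
~~~+~~
9) ~++~~~
++~~~~
++++++
~~+~++
~~+~+~
~~~+~~
10) ~++~~~
++~~~~
++++++
~~+~++
~++~+~
++++~~
11) ~++~~~
~+~~~~
~~++++
+~+~++
~++~+~
++++~~
12) ~++~+~
~+~+++
~~++~+
+~+~++
~++~+~
++++~~
13) ~++~+~
~+~+++
~~++~+
+~+~++
~~+~+~
~~~+~~
14) +++~+~
+~~+++
+~++~+
+~+~++
~~+~+~
~~~+~~
15) +++~+~
+~~+++
+~++~+
+~+~++
~~+++~
~~+~+~
16) +++~+~
+~~+++
+~++~+
+~+~++
~~+~+~
~~~+~~

19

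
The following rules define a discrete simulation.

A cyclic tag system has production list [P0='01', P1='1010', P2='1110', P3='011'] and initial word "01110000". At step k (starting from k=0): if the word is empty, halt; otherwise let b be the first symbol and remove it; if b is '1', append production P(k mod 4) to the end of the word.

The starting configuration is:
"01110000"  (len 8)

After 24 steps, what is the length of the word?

32

0) "01110000"  (len 8)
1) "1110000"  (len 7)
2) "1100001010"  (len 10)
3) "1000010101110"  (len 13)
4) "000010101110011"  (len 15)
5) "00010101110011"  (len 14)
6) "0010101110011"  (len 13)
7) "010101110011"  (len 12)
8) "10101110011"  (len 11)
9) "010111001101"  (len 12)
10) "10111001101"  (len 11)
11) "01110011011110"  (len 14)
12) "1110011011110"  (len 13)
13) "11001101111001"  (len 14)
14) "10011011110011010"  (len 17)
15) "00110111100110101110"  (len 20)
16) "0110111100110101110"  (len 19)
17) "110111100110101110"  (len 18)
18) "101111001101011101010"  (len 21)
19) "011110011010111010101110"  (len 24)
20) "11110011010111010101110"  (len 23)
21) "111001101011101010111001"  (len 24)
22) "110011010111010101110011010"  (len 27)
23) "100110101110101011100110101110"  (len 30)
24) "00110101110101011100110101110011"  (len 32)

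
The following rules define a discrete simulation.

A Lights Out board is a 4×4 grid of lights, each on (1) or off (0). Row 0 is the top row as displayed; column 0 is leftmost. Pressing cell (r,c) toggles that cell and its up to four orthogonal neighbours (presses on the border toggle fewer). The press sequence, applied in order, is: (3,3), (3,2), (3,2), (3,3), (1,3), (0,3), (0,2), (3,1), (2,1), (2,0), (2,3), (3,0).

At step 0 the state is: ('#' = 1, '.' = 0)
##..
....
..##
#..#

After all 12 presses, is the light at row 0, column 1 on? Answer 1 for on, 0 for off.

gen 0: ##..
....
..##
#..#
gen 1: ##..
....
..#.
#.#.
gen 2: ##..
....
....
##.#
gen 3: ##..
....
..#.
#.#.
gen 4: ##..
....
..##
#..#
gen 5: ##.#
..##
..#.
#..#
gen 6: ###.
..#.
..#.
#..#
gen 7: #..#
....
..#.
#..#
gen 8: #..#
....
.##.
.###
gen 9: #..#
.#..
#...
..##
gen 10: #..#
##..
.#..
#.##
gen 11: #..#
##.#
.###
#.#.
gen 12: #..#
##.#
####
.##.

0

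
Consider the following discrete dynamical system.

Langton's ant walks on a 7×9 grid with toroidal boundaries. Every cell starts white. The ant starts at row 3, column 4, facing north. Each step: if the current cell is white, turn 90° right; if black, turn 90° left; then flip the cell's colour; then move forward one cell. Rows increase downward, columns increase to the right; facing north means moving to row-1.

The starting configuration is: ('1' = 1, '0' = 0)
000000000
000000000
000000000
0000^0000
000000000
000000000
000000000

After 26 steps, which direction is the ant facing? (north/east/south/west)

t=0: 000000000
000000000
000000000
0000^0000
000000000
000000000
000000000
t=1: 000000000
000000000
000000000
00001>000
000000000
000000000
000000000
t=2: 000000000
000000000
000000000
000011000
00000v000
000000000
000000000
t=3: 000000000
000000000
000000000
000011000
0000<1000
000000000
000000000
t=4: 000000000
000000000
000000000
0000^1000
000011000
000000000
000000000
t=5: 000000000
000000000
000000000
000<01000
000011000
000000000
000000000
t=6: 000000000
000000000
000^00000
000101000
000011000
000000000
000000000
t=7: 000000000
000000000
0001>0000
000101000
000011000
000000000
000000000
t=8: 000000000
000000000
000110000
0001v1000
000011000
000000000
000000000
t=9: 000000000
000000000
000110000
000<11000
000011000
000000000
000000000
t=10: 000000000
000000000
000110000
000011000
000v11000
000000000
000000000
t=11: 000000000
000000000
000110000
000011000
00<111000
000000000
000000000
t=12: 000000000
000000000
000110000
00^011000
001111000
000000000
000000000
t=13: 000000000
000000000
000110000
001>11000
001111000
000000000
000000000
t=14: 000000000
000000000
000110000
001111000
001v11000
000000000
000000000
t=15: 000000000
000000000
000110000
001111000
0010>1000
000000000
000000000
t=16: 000000000
000000000
000110000
0011^1000
001001000
000000000
000000000
t=17: 000000000
000000000
000110000
001<01000
001001000
000000000
000000000
t=18: 000000000
000000000
000110000
001001000
001v01000
000000000
000000000
t=19: 000000000
000000000
000110000
001001000
00<101000
000000000
000000000
t=20: 000000000
000000000
000110000
001001000
000101000
00v000000
000000000
t=21: 000000000
000000000
000110000
001001000
000101000
0<1000000
000000000
t=22: 000000000
000000000
000110000
001001000
0^0101000
011000000
000000000
t=23: 000000000
000000000
000110000
001001000
01>101000
011000000
000000000
t=24: 000000000
000000000
000110000
001001000
011101000
01v000000
000000000
t=25: 000000000
000000000
000110000
001001000
011101000
010>00000
000000000
t=26: 000000000
000000000
000110000
001001000
011101000
010100000
000v00000

south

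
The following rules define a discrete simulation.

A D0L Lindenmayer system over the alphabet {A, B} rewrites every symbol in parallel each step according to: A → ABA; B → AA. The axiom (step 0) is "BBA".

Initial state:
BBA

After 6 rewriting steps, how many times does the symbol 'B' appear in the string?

gen 0: BBA
gen 1: AAAAABA
gen 2: ABAABAABAABAABAAAABA
gen 3: ABAAAABAABAAAABAABAAAABAABAAAABAABAAAABAABAABAABAAAABA
gen 4: ABAAAABAABAABAABAAAABAABAAAABAABAABAABAAAABAABAAAABAABAABA…AAAABAABAABAABAAAABAABAAAABAABAAAABAABAAAABAABAABAABAAAABA  (len 148)
gen 5: ABAAAABAABAABAABAAAABAABAAAABAABAAAABAABAAAABAABAABAABAAAA…AAAABAABAABAABAAAABAABAAAABAABAAAABAABAAAABAABAABAABAAAABA  (len 404)
gen 6: ABAAAABAABAABAABAAAABAABAAAABAABAAAABAABAAAABAABAABAABAAAA…AAAABAABAABAABAAAABAABAAAABAABAAAABAABAAAABAABAABAABAAAABA  (len 1104)

296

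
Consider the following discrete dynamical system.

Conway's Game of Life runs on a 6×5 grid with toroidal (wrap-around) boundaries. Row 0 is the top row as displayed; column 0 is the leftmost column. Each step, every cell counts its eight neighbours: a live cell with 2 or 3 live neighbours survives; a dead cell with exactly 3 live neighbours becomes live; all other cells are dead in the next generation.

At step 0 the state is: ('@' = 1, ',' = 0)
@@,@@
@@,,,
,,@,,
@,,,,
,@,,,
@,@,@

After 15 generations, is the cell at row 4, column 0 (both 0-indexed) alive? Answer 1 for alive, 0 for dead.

0) @@,@@
@@,,,
,,@,,
@,,,,
,@,,,
@,@,@
1) ,,,@,
,,,@,
@,,,,
,@,,,
,@,,@
,,@,,
2) ,,@@,
,,,,@
,,,,,
,@,,,
@@@,,
,,@@,
3) ,,@,@
,,,@,
,,,,,
@@@,,
@,,@,
,,,,@
4) ,,,,@
,,,@,
,@@,,
@@@,@
@,@@,
@,,,@
5) @,,@@
,,@@,
,,,,@
,,,,@
,,@,,
@@,,,
6) @,,@,
@,@,,
,,,,@
,,,@,
@@,,,
@@@@,
7) @,,@,
@@,@,
,,,@@
@,,,@
@,,@,
,,,@,
8) @@,@,
@@,@,
,@@@,
@,,,,
@,,@,
,,@@,
9) @,,@,
,,,@,
,,,@,
@,,@,
,@@@,
@,,@,
10) ,,@@,
,,@@,
,,@@,
,@,@,
@@,@,
@,,@,
11) ,@,,,
,@,,@
,@,,@
@@,@,
@@,@,
@,,@,
12) ,@@,@
,@@,,
,@,@@
,,,@,
,,,@,
@,,,,
13) ,,@@,
,,,,@
@@,@@
,,,@,
,,,,@
@@@@@
14) ,,,,,
,@,,,
@,@@,
,,@@,
,@,,,
@@,,,
15) @@,,,
,@@,,
,,,@@
,,,@@
@@,,,
@@,,,

1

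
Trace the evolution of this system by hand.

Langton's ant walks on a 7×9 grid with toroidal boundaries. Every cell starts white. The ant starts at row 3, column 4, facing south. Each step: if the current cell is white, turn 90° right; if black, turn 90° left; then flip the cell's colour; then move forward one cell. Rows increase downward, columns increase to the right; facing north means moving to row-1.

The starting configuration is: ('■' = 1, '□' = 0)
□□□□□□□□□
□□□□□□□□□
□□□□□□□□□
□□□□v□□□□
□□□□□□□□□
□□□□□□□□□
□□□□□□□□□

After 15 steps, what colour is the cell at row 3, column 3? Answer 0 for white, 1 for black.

1

0) □□□□□□□□□
□□□□□□□□□
□□□□□□□□□
□□□□v□□□□
□□□□□□□□□
□□□□□□□□□
□□□□□□□□□
1) □□□□□□□□□
□□□□□□□□□
□□□□□□□□□
□□□<■□□□□
□□□□□□□□□
□□□□□□□□□
□□□□□□□□□
2) □□□□□□□□□
□□□□□□□□□
□□□^□□□□□
□□□■■□□□□
□□□□□□□□□
□□□□□□□□□
□□□□□□□□□
3) □□□□□□□□□
□□□□□□□□□
□□□■>□□□□
□□□■■□□□□
□□□□□□□□□
□□□□□□□□□
□□□□□□□□□
4) □□□□□□□□□
□□□□□□□□□
□□□■■□□□□
□□□■v□□□□
□□□□□□□□□
□□□□□□□□□
□□□□□□□□□
5) □□□□□□□□□
□□□□□□□□□
□□□■■□□□□
□□□■□>□□□
□□□□□□□□□
□□□□□□□□□
□□□□□□□□□
6) □□□□□□□□□
□□□□□□□□□
□□□■■□□□□
□□□■□■□□□
□□□□□v□□□
□□□□□□□□□
□□□□□□□□□
7) □□□□□□□□□
□□□□□□□□□
□□□■■□□□□
□□□■□■□□□
□□□□<■□□□
□□□□□□□□□
□□□□□□□□□
8) □□□□□□□□□
□□□□□□□□□
□□□■■□□□□
□□□■^■□□□
□□□□■■□□□
□□□□□□□□□
□□□□□□□□□
9) □□□□□□□□□
□□□□□□□□□
□□□■■□□□□
□□□■■>□□□
□□□□■■□□□
□□□□□□□□□
□□□□□□□□□
10) □□□□□□□□□
□□□□□□□□□
□□□■■^□□□
□□□■■□□□□
□□□□■■□□□
□□□□□□□□□
□□□□□□□□□
11) □□□□□□□□□
□□□□□□□□□
□□□■■■>□□
□□□■■□□□□
□□□□■■□□□
□□□□□□□□□
□□□□□□□□□
12) □□□□□□□□□
□□□□□□□□□
□□□■■■■□□
□□□■■□v□□
□□□□■■□□□
□□□□□□□□□
□□□□□□□□□
13) □□□□□□□□□
□□□□□□□□□
□□□■■■■□□
□□□■■<■□□
□□□□■■□□□
□□□□□□□□□
□□□□□□□□□
14) □□□□□□□□□
□□□□□□□□□
□□□■■^■□□
□□□■■■■□□
□□□□■■□□□
□□□□□□□□□
□□□□□□□□□
15) □□□□□□□□□
□□□□□□□□□
□□□■<□■□□
□□□■■■■□□
□□□□■■□□□
□□□□□□□□□
□□□□□□□□□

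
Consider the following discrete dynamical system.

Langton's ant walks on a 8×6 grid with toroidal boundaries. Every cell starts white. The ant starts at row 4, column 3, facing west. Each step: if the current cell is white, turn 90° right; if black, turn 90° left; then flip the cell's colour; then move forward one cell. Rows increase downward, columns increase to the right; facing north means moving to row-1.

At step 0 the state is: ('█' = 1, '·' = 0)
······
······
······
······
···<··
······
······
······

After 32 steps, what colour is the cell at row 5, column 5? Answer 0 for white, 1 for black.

k=0  ······
······
······
······
···<··
······
······
······
k=1  ······
······
······
···^··
···█··
······
······
······
k=2  ······
······
······
···█>·
···█··
······
······
······
k=3  ······
······
······
···██·
···█v·
······
······
······
k=4  ······
······
······
···██·
···<█·
······
······
······
k=5  ······
······
······
···██·
····█·
···v··
······
······
k=6  ······
······
······
···██·
····█·
··<█··
······
······
k=7  ······
······
······
···██·
··^·█·
··██··
······
······
k=8  ······
······
······
···██·
··█>█·
··██··
······
······
k=9  ······
······
······
···██·
··███·
··█v··
······
······
k=10  ······
······
······
···██·
··███·
··█·>·
······
······
k=11  ······
······
······
···██·
··███·
··█·█·
····v·
······
k=12  ······
······
······
···██·
··███·
··█·█·
···<█·
······
k=13  ······
······
······
···██·
··███·
··█^█·
···██·
······
k=14  ······
······
······
···██·
··███·
··██>·
···██·
······
k=15  ······
······
······
···██·
··██^·
··██··
···██·
······
k=16  ······
······
······
···██·
··█<··
··██··
···██·
······
k=17  ······
······
······
···██·
··█···
··█v··
···██·
······
k=18  ······
······
······
···██·
··█···
··█·>·
···██·
······
k=19  ······
······
······
···██·
··█···
··█·█·
···█v·
······
k=20  ······
······
······
···██·
··█···
··█·█·
···█·>
······
k=21  ······
······
······
···██·
··█···
··█·█·
···█·█
·····v
k=22  ······
······
······
···██·
··█···
··█·█·
···█·█
····<█
k=23  ······
······
······
···██·
··█···
··█·█·
···█^█
····██
k=24  ······
······
······
···██·
··█···
··█·█·
···██>
····██
k=25  ······
······
······
···██·
··█···
··█·█^
···██·
····██
k=26  ······
······
······
···██·
··█···
>·█·██
···██·
····██
k=27  ······
······
······
···██·
··█···
█·█·██
v··██·
····██
k=28  ······
······
······
···██·
··█···
█·█·██
█··██<
····██
k=29  ······
······
······
···██·
··█···
█·█·█^
█··███
····██
k=30  ······
······
······
···██·
··█···
█·█·<·
█··███
····██
k=31  ······
······
······
···██·
··█···
█·█···
█··█v█
····██
k=32  ······
······
······
···██·
··█···
█·█···
█··█·>
····██

0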